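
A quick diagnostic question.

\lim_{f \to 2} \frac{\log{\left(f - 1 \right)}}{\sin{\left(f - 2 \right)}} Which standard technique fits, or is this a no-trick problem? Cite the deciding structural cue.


Verdict: l'Hôpital's rule (0/0) — substituting 2 gives 0 over 0; differentiate top and bottom once and re-evaluate. Known elementary limits would finish this too — the rule just bypasses the case analysis.


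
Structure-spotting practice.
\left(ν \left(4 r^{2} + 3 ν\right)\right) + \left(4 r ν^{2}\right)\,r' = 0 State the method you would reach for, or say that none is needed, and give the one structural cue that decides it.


Method: the exact-equation method — equality of cross partials is the green light — assemble the potential function term by term.


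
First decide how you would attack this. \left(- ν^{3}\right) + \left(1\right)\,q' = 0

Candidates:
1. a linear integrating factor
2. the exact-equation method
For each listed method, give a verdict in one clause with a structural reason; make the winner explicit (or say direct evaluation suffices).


Best approach: no special technique — the slope is a pure function of ν; integrate both sides and be done.
- a linear integrating factor — the linear template holds only trivially here (the unknown is absent, so the coefficient is zero) — the method is not the natural label.
- the exact-equation method: the unknown never enters the equation — exactness holds emptily, with nothing for the method to add.


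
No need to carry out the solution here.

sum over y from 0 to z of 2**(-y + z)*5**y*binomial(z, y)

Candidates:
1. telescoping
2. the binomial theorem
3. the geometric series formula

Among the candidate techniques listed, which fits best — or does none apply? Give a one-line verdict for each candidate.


Diagnosis: the binomial theorem — the binomial coefficients weight matched powers of 5 and 2, which is exactly the expansion of a binomial power.
- telescoping: writing out consecutive terms as given produces no pairwise cancellation.
- the binomial theorem — yes, a natural case for it.
- the geometric series formula — no single multiplier carries one term to the next throughout the sum.


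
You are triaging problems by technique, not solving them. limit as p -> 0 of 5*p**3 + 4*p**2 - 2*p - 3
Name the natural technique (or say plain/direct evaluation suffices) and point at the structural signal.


Technique: no special technique — no denominator vanishes and nothing blows up at 0: direct substitution is the whole computation.


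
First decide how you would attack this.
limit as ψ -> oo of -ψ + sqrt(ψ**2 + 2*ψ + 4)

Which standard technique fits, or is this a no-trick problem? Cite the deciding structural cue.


Diagnosis: conjugate multiplication — turning the difference into a conjugate-rationalized ratio makes the limit readable.


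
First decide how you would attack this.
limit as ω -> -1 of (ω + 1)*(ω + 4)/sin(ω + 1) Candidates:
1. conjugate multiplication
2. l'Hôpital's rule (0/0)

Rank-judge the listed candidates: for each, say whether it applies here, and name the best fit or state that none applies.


Technique: l'Hôpital's rule (0/0) — plug in -1: top and bottom both hit zero, so differentiate each and retry. One could equally expand both pieces locally and compare leading terms; the rule does that in one stroke.
- conjugate multiplication — multiplying by a conjugate would not remove any indeterminacy here.
- l'Hôpital's rule (0/0) — a fit — the right tool for this form.


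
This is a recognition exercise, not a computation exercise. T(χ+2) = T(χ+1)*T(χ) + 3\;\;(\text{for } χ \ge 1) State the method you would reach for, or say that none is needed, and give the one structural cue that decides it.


Technique: no special technique — the sequence value feeds back through itself nonlinearly — linear superposition fails, and every superposition-based closed form fails with it.


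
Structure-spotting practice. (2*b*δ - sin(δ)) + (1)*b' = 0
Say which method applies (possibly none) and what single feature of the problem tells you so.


Verdict: a linear integrating factor — the unknown enters only to the first power against a nonzero forcing term — the integrating-factor template applies directly.


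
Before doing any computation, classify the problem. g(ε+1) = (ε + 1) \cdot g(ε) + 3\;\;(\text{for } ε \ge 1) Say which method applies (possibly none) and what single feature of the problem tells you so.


Technique: a summation factor — with the index-dependent coefficient ε + 1, dividing by the cumulative product turns the left side into a pure difference.


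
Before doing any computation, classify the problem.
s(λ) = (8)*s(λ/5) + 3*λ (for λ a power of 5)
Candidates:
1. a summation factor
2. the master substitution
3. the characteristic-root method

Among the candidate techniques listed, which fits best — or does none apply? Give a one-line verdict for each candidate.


Verdict: the master substitution — divide-the-index recursion (λ/5 inside the call) straightens out once the index is rewritten as 5^m.
- a summation factor: a divided-index call is outside the fixed-shift first-order family a summation factor normalizes.
- the master substitution — a fit — the right tool for this form.
- the characteristic-root method — a divided-index call is not the fixed-shift linear shape that characteristic roots solve.


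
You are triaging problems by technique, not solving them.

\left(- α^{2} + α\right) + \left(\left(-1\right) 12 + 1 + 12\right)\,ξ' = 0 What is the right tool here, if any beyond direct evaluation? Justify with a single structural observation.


Verdict: no special technique — solved for the derivative, ξ never appears on the right — this is a direct integration in α, not a differential-equations problem at heart.


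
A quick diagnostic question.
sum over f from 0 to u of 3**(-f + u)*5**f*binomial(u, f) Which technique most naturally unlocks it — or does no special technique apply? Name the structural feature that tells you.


Diagnosis: the binomial theorem — the binomial coefficients weight matched powers of 5 and 3, which is exactly the expansion of a binomial power.


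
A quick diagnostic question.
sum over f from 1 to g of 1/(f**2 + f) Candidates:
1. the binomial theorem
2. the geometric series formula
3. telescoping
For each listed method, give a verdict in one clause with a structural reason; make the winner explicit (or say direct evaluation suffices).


Diagnosis: telescoping — 1/(f**2 + f) is a collapsed telescope: expand it into simple fractions to see the cancellation.
- the binomial theorem: no binomial coefficients pair with matched powers.
- the geometric series formula: the term-to-term ratio drifts with the index — the one thing the geometric formula cannot absorb.
- telescoping: yes — fits the structure here.


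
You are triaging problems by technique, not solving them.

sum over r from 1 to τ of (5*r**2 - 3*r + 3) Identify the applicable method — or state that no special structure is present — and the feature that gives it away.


Technique: no special technique — this is bookkeeping, not technique: standard formulas for sums of constant-multiple powers of r apply termwise.


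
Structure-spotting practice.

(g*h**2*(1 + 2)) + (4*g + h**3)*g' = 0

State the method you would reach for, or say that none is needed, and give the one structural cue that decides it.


Method: the exact-equation method — equality of cross partials is the green light — assemble the potential function term by term.


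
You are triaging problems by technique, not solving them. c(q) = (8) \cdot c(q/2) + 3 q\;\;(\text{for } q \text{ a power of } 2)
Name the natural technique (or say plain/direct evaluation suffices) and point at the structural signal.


Technique: the master substitution — treat m = log base 2 of q as the new clock: one recursion step advances m by one while q scales by 2.


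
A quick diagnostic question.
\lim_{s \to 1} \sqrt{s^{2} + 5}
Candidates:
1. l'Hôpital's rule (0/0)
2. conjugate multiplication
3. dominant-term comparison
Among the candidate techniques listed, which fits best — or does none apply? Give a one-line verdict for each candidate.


Technique: no special technique — no zero denominators, no indeterminate clash at 1 — substitute and read off the value.
- l'Hôpital's rule (0/0) — evaluation at the point is determinate, so the rule has nothing to repair.
- conjugate multiplication — the conjugate move applies to radical differences, which this is not.
- dominant-term comparison — this limit is not decided by comparing leading-term growth at infinity.


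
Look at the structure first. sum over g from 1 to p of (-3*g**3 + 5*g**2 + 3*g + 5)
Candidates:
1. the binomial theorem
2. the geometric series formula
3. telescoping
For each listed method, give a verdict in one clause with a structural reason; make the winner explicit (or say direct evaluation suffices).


Method: no special technique — recognize the absence of structure: constant-multiple powers of g summed plainly, no special method required.
- the binomial theorem — there is no sum-raised-to-a-power identity hiding in these terms.
- the geometric series formula: consecutive terms are not related by a fixed multiplier.
- telescoping — neither a shifted-difference shape nor integer-spaced poles are present.


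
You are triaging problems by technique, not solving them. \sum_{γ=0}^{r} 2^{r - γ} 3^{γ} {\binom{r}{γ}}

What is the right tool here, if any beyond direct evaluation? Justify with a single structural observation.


Best approach: the binomial theorem — {\binom{r}{γ}} weighting matched powers of 3 and 2 is the expanded form of (3 + 2)^r — fold it back up.


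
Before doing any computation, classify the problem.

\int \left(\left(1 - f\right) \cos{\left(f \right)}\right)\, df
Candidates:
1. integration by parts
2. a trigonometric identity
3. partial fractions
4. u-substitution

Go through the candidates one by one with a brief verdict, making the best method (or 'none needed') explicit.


Technique: integration by parts — a polynomial 1 - f against the kernel \cos{\left(f \right)} is the signature bounded-ladder case for integration by parts.
- integration by parts — yes — fits the structure here.
- a trigonometric identity — there is no trigonometric structure whose rewriting would simplify the integrand.
- partial fractions: there is no rational-function structure to decompose.
- u-substitution — no subexpression of the integrand serves as a whole-integral substitution inner — individual terms may offer their own, but none carries its derivative as a factor of the full integrand; a working change of variable would have to be constructed from outside the expression.


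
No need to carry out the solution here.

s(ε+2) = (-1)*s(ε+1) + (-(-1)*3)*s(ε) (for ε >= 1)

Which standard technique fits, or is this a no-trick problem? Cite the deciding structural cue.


Method: the characteristic-root method — the recurrence is linear and homogeneous with constant coefficients, so the ansatz r^ε turns it into a polynomial equation for r.


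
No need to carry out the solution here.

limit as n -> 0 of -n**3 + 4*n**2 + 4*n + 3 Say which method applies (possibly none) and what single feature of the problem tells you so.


Best approach: no special technique — the function is continuous at 0; evaluation is itself the limit, no machinery required.


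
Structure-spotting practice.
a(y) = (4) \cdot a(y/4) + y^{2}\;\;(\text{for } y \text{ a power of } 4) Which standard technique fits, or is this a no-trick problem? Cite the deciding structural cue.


Verdict: the master substitution — treat m = log base 4 of y as the new clock: one recursion step advances m by one while y scales by 4.


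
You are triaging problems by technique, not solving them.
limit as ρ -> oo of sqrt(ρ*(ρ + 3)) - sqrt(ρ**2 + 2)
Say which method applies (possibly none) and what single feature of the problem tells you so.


Technique: conjugate multiplication — the ∞ − ∞ radical form is the exact trigger for the conjugate maneuver.


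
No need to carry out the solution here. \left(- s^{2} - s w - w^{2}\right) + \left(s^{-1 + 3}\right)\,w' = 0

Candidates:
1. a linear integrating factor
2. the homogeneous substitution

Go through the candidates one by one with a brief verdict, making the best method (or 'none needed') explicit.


Diagnosis: the homogeneous substitution — the slope's numerator and denominator have matching total degree, so it depends only on w/s and the ratio substitution collapses it.
- a linear integrating factor: the unknown enters nonlinearly (through a power, a denominator, or a transcendental function), which the linear integrating-factor recipe cannot absorb as-is — any repair would come from a preliminary substitution, not the factor.
- the homogeneous substitution: applicable, and directly so.


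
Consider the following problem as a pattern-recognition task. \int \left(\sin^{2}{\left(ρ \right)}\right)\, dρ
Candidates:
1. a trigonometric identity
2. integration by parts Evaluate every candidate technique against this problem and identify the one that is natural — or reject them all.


Diagnosis: a trigonometric identity — \sin^{2}{\left(ρ \right)} calls for power reduction: rewrite via double angles before any antiderivative is attempted.
- a trigonometric identity — yes, a natural case for it.
- integration by parts — not the fit here: there is no polynomial factor to ladder down — parts can still close the trigonometric product by recursion, though the identity rewrite is the direct route.


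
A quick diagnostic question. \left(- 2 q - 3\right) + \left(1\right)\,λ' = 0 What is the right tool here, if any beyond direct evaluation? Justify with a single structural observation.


Method: no special technique — with λ absent the equation is not coupled at all: direct integration in q.


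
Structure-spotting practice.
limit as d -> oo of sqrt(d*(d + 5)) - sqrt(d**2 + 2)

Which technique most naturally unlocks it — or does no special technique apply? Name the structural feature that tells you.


Technique: conjugate multiplication — divergence minus divergence hides a finite answer — expose it by pairing sqrt(d*(d + 5)) - sqrt(d**2 + 2) with its conjugate.


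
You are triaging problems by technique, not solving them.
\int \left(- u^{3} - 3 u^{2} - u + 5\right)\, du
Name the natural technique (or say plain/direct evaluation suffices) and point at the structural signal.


Verdict: no special technique — the integrand is a sum of constant multiples of powers of u — integrate term by term.


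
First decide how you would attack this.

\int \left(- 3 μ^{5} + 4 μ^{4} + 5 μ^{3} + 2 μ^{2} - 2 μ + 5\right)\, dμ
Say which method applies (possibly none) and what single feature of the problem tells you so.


Verdict: no special technique — nothing composite, nothing rational, nothing trigonometric — each constant-multiple power of μ integrates by the power rule alone.


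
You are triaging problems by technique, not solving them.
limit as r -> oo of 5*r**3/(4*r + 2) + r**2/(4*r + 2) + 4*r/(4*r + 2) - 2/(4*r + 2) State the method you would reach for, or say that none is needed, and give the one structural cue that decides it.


Best approach: dominant-term comparison — divide through by the highest power of r; every lower-order term dies and the dominant terms decide the limit. l'Hôpital's at-infinity variant applies to the expression viewed as a single quotient; the leading-term comparison is the direct route.


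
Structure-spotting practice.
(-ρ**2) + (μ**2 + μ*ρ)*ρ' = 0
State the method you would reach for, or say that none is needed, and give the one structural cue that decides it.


Diagnosis: the homogeneous substitution — the slope's numerator and denominator have matching total degree, so it depends only on ρ/μ and the ratio substitution collapses it. Suitably rearranged — at times with the variables' roles exchanged — this doubles as a Bernoulli equation; the homogeneous reading needs no such setup.


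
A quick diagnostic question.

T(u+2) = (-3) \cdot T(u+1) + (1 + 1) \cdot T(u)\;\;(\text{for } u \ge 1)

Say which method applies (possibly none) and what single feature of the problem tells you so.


Best approach: the characteristic-root method — constant coefficients and linearity mean the ansatz r^u reduces it to solving the characteristic polynomial.


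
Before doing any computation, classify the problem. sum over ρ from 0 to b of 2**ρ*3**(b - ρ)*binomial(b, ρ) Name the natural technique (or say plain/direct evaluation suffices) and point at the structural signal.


Diagnosis: the binomial theorem — the summand is term ρ of a binomial expansion in 2 and 3; the whole sum is a single power.


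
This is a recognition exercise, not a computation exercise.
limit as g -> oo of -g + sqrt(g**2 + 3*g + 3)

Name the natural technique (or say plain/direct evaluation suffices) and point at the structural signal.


Technique: conjugate multiplication — both pieces blow up but their difference is finite; the conjugate trick rationalizes sqrt(g**2 + 3*g + 3) - g.


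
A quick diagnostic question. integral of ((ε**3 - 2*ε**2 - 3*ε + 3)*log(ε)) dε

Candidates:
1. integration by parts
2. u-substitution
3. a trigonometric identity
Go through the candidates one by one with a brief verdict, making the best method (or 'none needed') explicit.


Verdict: integration by parts — one parts step with u = log(ε) trades the logarithm for an algebraic integrand.
- integration by parts: a fit — the right tool for this form.
- u-substitution: no subexpression of the integrand pairs with its own derivative as a factor — individual terms may offer their own substitutions, but any change of variable covering the whole integral would have to be constructed from outside the expression.
- a trigonometric identity — no sine or cosine appears, so there is nothing for a trigonometric identity to act on.


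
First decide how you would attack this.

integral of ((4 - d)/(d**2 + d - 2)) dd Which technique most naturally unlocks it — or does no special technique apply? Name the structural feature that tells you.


Verdict: partial fractions — the bottom, d**2 + d - 2, comes apart into simple factors, and a proper rational function over split factors decomposes.


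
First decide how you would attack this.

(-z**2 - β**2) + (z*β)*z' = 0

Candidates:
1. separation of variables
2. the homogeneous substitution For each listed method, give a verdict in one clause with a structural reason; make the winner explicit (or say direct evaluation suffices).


Verdict: the homogeneous substitution — the slope is degree-zero homogeneous: the ratio substitution v = z/β collapses it. This doubles as a Bernoulli equation in the unknown as written; the homogeneous route needs no setup at all.
- separation of variables: the two dependences are entangled, not a clean product of one-variable pieces.
- the homogeneous substitution: applies; the problem has the shape this method handles.


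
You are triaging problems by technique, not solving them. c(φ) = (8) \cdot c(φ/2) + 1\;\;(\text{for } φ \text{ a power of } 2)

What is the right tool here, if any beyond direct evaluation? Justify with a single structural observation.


Best approach: the master substitution — the argument shrinks by the factor 2, so measure the index on a logarithmic scale and the recursion becomes a shift.


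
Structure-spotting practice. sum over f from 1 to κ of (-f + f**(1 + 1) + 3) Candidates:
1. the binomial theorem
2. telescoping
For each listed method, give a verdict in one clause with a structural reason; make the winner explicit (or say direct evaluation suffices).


Diagnosis: no special technique — nothing telescopes and nothing is geometric; polynomial terms in f sum term by term.
- the binomial theorem: the terms lack the binomial-coefficient-weighted complementary-power pattern of an expansion.
- telescoping — computed from the summand as displayed, the partial sums build up without the pairwise collapse telescoping exploits.


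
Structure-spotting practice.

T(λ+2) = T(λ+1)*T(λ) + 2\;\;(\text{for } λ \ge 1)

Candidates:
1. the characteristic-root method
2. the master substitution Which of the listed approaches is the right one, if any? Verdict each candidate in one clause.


Best approach: no special technique — the recurrence is nonlinear in the sequence terms; no linear-recurrence method fits it as written — one iterates or studies it directly.
- the characteristic-root method — the recursion is nonlinear in the sequence values, so no linear-modes ansatz applies.
- the master substitution: the recursion steps by a constant offset, so exponential reindexing is pointless.


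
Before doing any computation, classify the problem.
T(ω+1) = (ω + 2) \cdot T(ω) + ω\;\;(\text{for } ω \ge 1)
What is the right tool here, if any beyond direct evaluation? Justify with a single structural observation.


Technique: a summation factor — one-term recursion with variable weight ω + 2 is solved by product normalization, not by root-finding.


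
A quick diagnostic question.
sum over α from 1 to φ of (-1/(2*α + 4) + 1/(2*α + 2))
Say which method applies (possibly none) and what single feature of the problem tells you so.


Verdict: telescoping — this sum is a zipper: each term contributes 1/(2*α + 2) and removes the next index's value, which the following term puts back, closing term by term.


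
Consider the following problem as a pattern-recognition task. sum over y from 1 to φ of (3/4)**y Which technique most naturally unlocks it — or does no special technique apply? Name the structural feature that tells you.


Method: the geometric series formula — each term is 3/4 times the previous one, so the geometric-series formula applies directly.


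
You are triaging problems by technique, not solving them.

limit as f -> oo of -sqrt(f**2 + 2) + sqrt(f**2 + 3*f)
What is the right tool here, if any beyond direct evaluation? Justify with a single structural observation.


Best approach: conjugate multiplication — infinity minus infinity with a radical in play — multiply by the conjugate so the divergences of sqrt(f**2 + 3*f) and sqrt(f**2 + 2) annihilate.


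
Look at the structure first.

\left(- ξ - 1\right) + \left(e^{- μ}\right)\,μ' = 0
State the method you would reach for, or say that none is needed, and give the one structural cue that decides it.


Method: separation of variables — all dependence on the two variables factors apart, the defining separable shape. An exactness check succeeds on this form as well — separation and the potential function arrive at the same answer, separation more directly.


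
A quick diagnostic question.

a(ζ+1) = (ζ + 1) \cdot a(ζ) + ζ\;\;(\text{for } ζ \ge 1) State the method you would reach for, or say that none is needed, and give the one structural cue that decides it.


Verdict: a summation factor — it is first-order linear but the coefficient ζ + 1 depends on the index, so multiply through by a summation factor to telescope it.


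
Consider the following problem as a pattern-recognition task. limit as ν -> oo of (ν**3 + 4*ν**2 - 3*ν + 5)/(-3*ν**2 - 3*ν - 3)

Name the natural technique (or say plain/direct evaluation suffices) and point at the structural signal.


Best approach: dominant-term comparison — as ν grows, only the highest-degree terms matter — compare leading terms and read the limit off. As a single quotient, the ∞/∞ shape would yield to repeated differentiation as well — the growth comparison gets there in one look.


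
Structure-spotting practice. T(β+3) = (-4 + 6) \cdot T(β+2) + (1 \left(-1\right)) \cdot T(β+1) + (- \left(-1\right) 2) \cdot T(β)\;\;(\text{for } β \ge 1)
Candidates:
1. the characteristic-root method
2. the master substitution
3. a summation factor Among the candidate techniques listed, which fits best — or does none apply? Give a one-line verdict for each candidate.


Best approach: the characteristic-root method — shift-invariance with fixed coefficients calls for exponential trials; the characteristic polynomial finds every r^β.
- the characteristic-root method — applies; the problem has the shape this method handles.
- the master substitution — there is no divide-the-index recursive argument.
- a summation factor — the recurrence reaches back more than one step, outside the first-order family a summation factor normalizes.


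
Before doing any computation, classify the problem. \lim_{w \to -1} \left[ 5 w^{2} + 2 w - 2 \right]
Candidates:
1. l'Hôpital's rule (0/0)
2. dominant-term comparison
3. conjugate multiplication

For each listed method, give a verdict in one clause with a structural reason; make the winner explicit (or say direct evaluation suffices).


Method: no special technique — no denominator vanishes and nothing blows up at -1: direct substitution is the whole computation.
- l'Hôpital's rule (0/0) — substituting the point produces a determinate value, not a 0 over 0 clash.
- dominant-term comparison — this is not a rational comparison of growth rates at infinity.
- conjugate multiplication — rationalization has no target — no divergent radical difference appears.


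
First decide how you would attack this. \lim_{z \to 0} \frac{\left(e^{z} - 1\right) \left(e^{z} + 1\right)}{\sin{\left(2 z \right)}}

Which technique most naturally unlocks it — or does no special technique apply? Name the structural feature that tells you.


Verdict: l'Hôpital's rule (0/0) — both numerator and denominator vanish at 0: the genuine 0/0 indeterminate that l'Hôpital exists for. Known elementary limits would finish this too — the rule just bypasses the case analysis.


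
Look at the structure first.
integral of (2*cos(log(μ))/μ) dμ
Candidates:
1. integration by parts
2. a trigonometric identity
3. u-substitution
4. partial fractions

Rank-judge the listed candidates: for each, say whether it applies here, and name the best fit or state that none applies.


Diagnosis: u-substitution — collected, the integrand has one factor that is, up to a constant, the derivative of an inner expression the rest depends on — substitute for that inner expression.
- integration by parts: no split into a nonconstant polynomial times one of the standard kernels — exp, sine, or cosine of a linear argument, or a logarithm — applies here.
- a trigonometric identity: the trigonometric factor has no even power to reduce and no cross-frequency product to convert — the standard power-reduction and product-to-sum identities do not engage it.
- u-substitution — yes — fits the structure here.
- partial fractions — the expression is not a ratio of polynomials that decomposes further.


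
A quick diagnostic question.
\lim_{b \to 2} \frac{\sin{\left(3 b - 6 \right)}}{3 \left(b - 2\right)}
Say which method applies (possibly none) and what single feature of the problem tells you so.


Verdict: l'Hôpital's rule (0/0) — the 0/0 form at 2 is the signature situation for l'Hôpital's rule. The standard small-argument limits would also carry it; the rule is the systematic route.


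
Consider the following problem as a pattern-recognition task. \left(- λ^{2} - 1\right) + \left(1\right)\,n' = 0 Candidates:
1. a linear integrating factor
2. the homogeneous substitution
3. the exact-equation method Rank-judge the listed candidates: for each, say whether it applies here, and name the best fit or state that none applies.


Technique: no special technique — solved for the derivative, no n appears — this is antidifferentiation in λ wearing ODE clothing.
- a linear integrating factor — the linear template holds only trivially here (the unknown is absent, so the coefficient is zero) — the method is not the natural label.
- the homogeneous substitution: the slope does not depend on the ratio of the variables alone.
- the exact-equation method — with the unknown absent from both coefficients, the cross-partial test holds emptily — nothing for the exact method to work on.


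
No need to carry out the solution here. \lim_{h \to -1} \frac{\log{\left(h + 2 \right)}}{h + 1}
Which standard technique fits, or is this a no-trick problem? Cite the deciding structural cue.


Verdict: l'Hôpital's rule (0/0) — the 0/0 form at -1 is the signature situation for l'Hôpital's rule. The standard small-argument limits would also carry it; the rule is the systematic route.


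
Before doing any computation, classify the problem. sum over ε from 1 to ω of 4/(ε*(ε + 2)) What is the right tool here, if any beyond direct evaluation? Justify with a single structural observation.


Verdict: telescoping — the denominator's roots in 4/(ε*(ε + 2)) sit an integer apart: decomposition produces a self-cancelling chain.


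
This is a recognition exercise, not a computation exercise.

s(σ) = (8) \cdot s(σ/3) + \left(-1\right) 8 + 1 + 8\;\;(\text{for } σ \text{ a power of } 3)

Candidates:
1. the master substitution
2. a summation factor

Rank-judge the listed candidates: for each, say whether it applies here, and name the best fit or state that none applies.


Technique: the master substitution — treat m = log base 3 of σ as the new clock: one recursion step advances m by one while σ scales by 3.
- the master substitution: yes — fits the structure here.
- a summation factor: a divided-index call is outside the fixed-shift first-order family a summation factor normalizes.


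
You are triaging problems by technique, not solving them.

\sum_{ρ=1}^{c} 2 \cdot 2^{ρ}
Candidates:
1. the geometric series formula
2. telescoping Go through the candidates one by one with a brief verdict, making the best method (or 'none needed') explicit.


Verdict: the geometric series formula — each term is 2 times the previous one, so the geometric-series formula applies directly.
- the geometric series formula — yes — fits the structure here.
- telescoping: in the displayed form, no term reappears at a neighboring index to cancel against.


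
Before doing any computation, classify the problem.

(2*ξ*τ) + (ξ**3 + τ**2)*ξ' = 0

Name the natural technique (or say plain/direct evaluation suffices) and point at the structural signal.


Best approach: the exact-equation method — equality of cross partials is the green light — assemble the potential function term by term.


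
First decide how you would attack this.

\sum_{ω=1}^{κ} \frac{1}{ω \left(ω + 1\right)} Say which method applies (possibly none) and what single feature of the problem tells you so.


Diagnosis: telescoping — the denominator's roots in \frac{1}{ω \left(ω + 1\right)} sit an integer apart: decomposition produces a self-cancelling chain.


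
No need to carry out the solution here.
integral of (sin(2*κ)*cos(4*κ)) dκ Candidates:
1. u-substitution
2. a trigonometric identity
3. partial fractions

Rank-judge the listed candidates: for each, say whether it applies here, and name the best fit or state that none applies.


Technique: a trigonometric identity — mixed-frequency products such as sin(2*κ)*cos(4*κ) are designed for the product-to-sum formula.
- u-substitution: no subexpression of the integrand serves as a whole-integral substitution inner — individual terms may offer their own, but none carries its derivative as a factor of the full integrand; a working change of variable would have to be constructed from outside the expression.
- a trigonometric identity: a fit — the right tool for this form.
- partial fractions — the expression is not a ratio of polynomials that decomposes further.


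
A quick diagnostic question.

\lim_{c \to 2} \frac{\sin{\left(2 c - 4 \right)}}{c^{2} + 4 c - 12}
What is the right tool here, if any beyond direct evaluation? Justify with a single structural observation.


Method: l'Hôpital's rule (0/0) — both numerator and denominator vanish at 2: the genuine 0/0 indeterminate that l'Hôpital exists for. A local series expansion at the point resolves it as well; the rule is the packaged version of that step.


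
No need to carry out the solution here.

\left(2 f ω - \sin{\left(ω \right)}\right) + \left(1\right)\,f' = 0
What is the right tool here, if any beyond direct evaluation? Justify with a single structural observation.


Method: a linear integrating factor — the unknown enters only to the first power against a nonzero forcing term — the integrating-factor template applies directly.


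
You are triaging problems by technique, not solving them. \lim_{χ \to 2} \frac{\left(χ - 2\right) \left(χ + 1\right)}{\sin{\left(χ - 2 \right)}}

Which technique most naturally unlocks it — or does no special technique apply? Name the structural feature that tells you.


Technique: l'Hôpital's rule (0/0) — the 0/0 form at 2 is the signature situation for l'Hôpital's rule. A local series expansion at the point resolves it as well; the rule is the packaged version of that step.


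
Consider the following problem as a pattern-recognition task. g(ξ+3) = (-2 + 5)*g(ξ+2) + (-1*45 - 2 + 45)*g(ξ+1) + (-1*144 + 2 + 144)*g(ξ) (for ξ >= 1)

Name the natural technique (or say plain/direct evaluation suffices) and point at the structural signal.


Method: the characteristic-root method — fixed numeric weights on consecutive terms and no forcing term added: the root method in its home territory.


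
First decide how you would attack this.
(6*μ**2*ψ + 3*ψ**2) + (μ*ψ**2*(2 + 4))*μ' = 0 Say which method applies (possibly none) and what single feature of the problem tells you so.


Diagnosis: the exact-equation method — because the two cross partials coincide, the form is conservative as written — recover its potential in (ψ, μ).


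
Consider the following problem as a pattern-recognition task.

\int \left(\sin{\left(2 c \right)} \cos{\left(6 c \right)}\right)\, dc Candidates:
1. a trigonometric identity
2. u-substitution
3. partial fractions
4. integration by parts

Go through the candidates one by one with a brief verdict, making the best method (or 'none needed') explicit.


Diagnosis: a trigonometric identity — distinct frequencies under one product (\sin{\left(2 c \right)} \cos{\left(6 c \right)}): the product-to-sum identity is the systematic route to an integrable form.
- a trigonometric identity — applies; the problem has the shape this method handles.
- u-substitution — no subexpression of the integrand serves as a whole-integral substitution inner — individual terms may offer their own, but none carries its derivative as a factor of the full integrand; a working change of variable would have to be constructed from outside the expression.
- partial fractions — the expression is not a ratio of polynomials that decomposes further.
- integration by parts — not the fit here: there is no polynomial factor to ladder down — parts can still close the trigonometric product by recursion, though the identity rewrite is the direct route.


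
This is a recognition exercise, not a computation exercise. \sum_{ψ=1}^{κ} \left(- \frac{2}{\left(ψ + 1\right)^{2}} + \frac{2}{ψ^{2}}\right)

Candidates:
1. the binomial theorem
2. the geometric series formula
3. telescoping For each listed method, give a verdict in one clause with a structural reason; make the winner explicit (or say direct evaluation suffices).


Technique: telescoping — the summand is built as \frac{2}{ψ^{2}} minus its own successor — adjacent terms annihilate down the line.
- the binomial theorem — the summand does not match any term pattern of an expanded binomial power.
- the geometric series formula — dividing successive terms gives an index-dependent quantity, not a constant.
- telescoping: a fit — the right tool for this form.


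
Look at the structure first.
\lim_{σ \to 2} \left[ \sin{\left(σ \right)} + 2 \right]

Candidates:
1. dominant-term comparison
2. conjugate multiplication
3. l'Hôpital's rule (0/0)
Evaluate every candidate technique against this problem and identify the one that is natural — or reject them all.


Best approach: no special technique — no denominator vanishes and nothing blows up at 2: direct substitution is the whole computation.
- dominant-term comparison: leading-power comparison does not apply to this form.
- conjugate multiplication — rationalization has no target — no divergent radical difference appears.
- l'Hôpital's rule (0/0): evaluation at the point is determinate, so the rule has nothing to repair.


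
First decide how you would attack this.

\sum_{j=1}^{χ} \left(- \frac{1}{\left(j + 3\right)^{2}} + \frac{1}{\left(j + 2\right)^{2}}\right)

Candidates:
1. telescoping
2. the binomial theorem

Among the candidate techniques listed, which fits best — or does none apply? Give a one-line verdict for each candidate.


Best approach: telescoping — consecutive terms evaluate one function at adjacent indices (\frac{1}{\left(j + 2\right)^{2}} is its current value): one term's tail is the next term's head, so the chain collapses.
- telescoping: yes, a natural case for it.
- the binomial theorem: no binomial coefficients pair up with complementary powers here.


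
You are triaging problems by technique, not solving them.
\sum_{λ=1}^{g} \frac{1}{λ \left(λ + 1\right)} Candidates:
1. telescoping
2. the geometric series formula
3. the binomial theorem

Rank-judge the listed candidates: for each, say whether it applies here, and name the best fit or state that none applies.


Best approach: telescoping — \frac{1}{λ \left(λ + 1\right)} hides a difference of shifted reciprocals — decompose it and the middle of the sum vanishes.
- telescoping: yes, a natural case for it.
- the geometric series formula — there is no constant term-to-term ratio.
- the binomial theorem — no binomial coefficients pair with matched powers.


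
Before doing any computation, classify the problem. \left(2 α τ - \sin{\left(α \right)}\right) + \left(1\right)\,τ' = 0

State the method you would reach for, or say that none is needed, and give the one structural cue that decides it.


Technique: a linear integrating factor — τ enters only linearly with coefficient 2 α; multiply by exp of the integral of 2 α and the left side becomes one derivative.


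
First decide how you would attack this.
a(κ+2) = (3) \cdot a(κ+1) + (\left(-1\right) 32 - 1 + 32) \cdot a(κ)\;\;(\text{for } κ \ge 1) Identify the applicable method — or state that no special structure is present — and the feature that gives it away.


Best approach: the characteristic-root method — shift-invariance with fixed coefficients calls for exponential trials; the characteristic polynomial finds every r^κ.


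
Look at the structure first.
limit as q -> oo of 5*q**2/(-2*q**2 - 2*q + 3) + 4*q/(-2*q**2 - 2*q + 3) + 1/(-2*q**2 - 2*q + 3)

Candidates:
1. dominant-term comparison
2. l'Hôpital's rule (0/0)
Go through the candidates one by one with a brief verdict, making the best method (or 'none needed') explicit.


Diagnosis: dominant-term comparison — at large q only the top-degree terms survive; compare the leading terms and the limit falls out.
- dominant-term comparison: applies; the problem has the shape this method handles.
- l'Hôpital's rule (0/0): as a single quotient the expression runs to ∞/∞ at the limit point — an at-infinity form of the rule would apply, though the leading-growth comparison is the direct reading.


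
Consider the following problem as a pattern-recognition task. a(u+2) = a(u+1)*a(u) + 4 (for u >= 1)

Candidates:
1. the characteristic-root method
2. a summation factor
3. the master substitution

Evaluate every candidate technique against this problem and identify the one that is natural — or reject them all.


Technique: no special technique — the unknown sequence enters the update nonlinearly, so no linear method fits the recurrence as written — direct iteration remains.
- the characteristic-root method: the recursion is nonlinear in the sequence values, so no linear-modes ansatz applies.
- a summation factor: the recursion is nonlinear — outside the first-order linear family a summation factor addresses.
- the master substitution: the recursive argument is a shift of the index, not a fixed fraction of it.
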